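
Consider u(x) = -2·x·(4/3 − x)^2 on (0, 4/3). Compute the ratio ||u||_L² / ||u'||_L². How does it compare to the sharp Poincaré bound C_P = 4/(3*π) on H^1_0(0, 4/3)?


||u||_L² / ||u'||_L² = 2*sqrt(14)/21 < C_P = 4/(3*π).

u(x) = -2·x·(4/3 − x)^2, so u'(x) = -6*x^2 + 32*x/3 - 32/9.
u(x) = -2·x·(4/3 − x)^2 vanishes at x = 0 and x = 4/3, so u ∈ H^1_0(0, 4/3). Differentiate via the product rule and integrate the resulting polynomials term by term.
  ∫_0^4/3 u² dx = ∫_0^4/3 (4*x^6 - 64*x^5/3 + 128*x^4/3 - 1024*x^3/27 + 1024*x^2/81) dx. Term by term:
    ∫_0^4/3 4*x^6 dx = 65536/15309;  ∫_0^4/3 -64*x^5/3 dx = -131072/6561;  ∫_0^4/3 128*x^4/3 dx = 131072/3645;
    ∫_0^4/3 -1024*x^3/27 dx = -65536/2187;  ∫_0^4/3 1024*x^2/81 dx = 65536/6561.
  Sum: 65536/15309 − 131072/6561 + 131072/3645 − 65536/2187 + 65536/6561 = 65536/229635.
  ∫_0^4/3 (u')² dx = ∫_0^4/3 (36*x^4 - 128*x^3 + 1408*x^2/9 - 2048*x/27 + 1024/81) dx. Term by term:
    ∫_0^4/3 36*x^4 dx = 4096/135;  ∫_0^4/3 -128*x^3 dx = -8192/81;  ∫_0^4/3 1408*x^2/9 dx = 90112/729;
    ∫_0^4/3 -2048*x/27 dx = -16384/243;  ∫_0^4/3 1024/81 dx = 4096/243.
  Sum: 4096/135 − 8192/81 + 90112/729 − 16384/243 + 4096/243 = 8192/3645.
∫_0^4/3 u² dx = 65536/229635, so ||u||_L² = 256*sqrt(35)/2835.
∫_0^4/3 (u')² dx = 8192/3645, so ||u'||_L² = 64*sqrt(10)/135.
Ratio ||u||_L² / ||u'||_L² = 2*sqrt(14)/21.
Sharp Poincaré constant on H^1_0(0, 4/3) is C_P = L/π = 4/(3*π), achieved by sin(3*π/4·x).
A polynomial bump cannot attain the sharp Poincaré constant (only the first sine eigenfunction does), so the ratio is strictly less than C_P, consistent with ||u||_L² ≤ C_P ||u'||_L².


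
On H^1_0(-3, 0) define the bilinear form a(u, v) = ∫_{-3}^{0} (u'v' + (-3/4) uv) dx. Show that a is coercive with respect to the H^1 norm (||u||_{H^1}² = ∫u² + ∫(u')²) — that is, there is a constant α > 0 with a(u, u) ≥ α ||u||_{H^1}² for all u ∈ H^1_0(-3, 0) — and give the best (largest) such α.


α = (-27/4 + π^2)/(9 + π^2)

Coercivity of a(·,·) on H^1_0(-3, 0) means a(u, u) ≥ α ||u||_{H^1}² for every u ∈ H^1_0.
The interval has length L = 3, and Poincaré/coercivity depend only on L. Here a(u, u) = ∫(u')² + (-3/4)·∫u².
Here c = -3/4 < 0 with |c| < (π/L)² = π^2/9, so coercivity still holds. The condition a(u,u) ≥ α||u||_{H^1}² reads (1−α)∫(u')² ≥ (α−c)∫u². Any admissible α is ≤ 1 (rapidly oscillating u have ∫u²/∫(u')² → 0), and α = 1 would force 0 ≥ (1−c)∫u², impossible since c < 1; so 1−α > 0. By the sharp Poincaré inequality on H^1_0 of an interval of length L, ∫(u')² ≥ (π/L)²∫u² with equality for the first sine mode sin(π(x−x₀)/L) (x₀ the left endpoint), so the inequality holds for all u iff (1−α)(π/L)² ≥ α − c, i.e. α ≤ ((π/L)² + c)/((π/L)² + 1) = (1 + c(L/π)²)/(1 + (L/π)²). (Direct route, valid since c ≤ 0: Poincaré gives c∫u² ≥ c(L/π)²∫(u')², so a(u,u) ≥ (1 + c(L/π)²)∫(u')², while ||u||_{H^1}² ≤ (1 + (L/π)²)∫(u')²; dividing yields the same α.) With (π/L)² = π^2/9 and c = -3/4, the largest admissible constant is α = ((π/L)² + c)/((π/L)² + 1).
Simplifying, α = (-27/4 + π^2)/(9 + π^2).


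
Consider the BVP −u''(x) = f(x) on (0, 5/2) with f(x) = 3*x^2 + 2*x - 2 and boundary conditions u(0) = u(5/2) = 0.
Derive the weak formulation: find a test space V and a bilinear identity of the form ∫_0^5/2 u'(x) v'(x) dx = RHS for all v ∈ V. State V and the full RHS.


V = H^1_0(0, 5/2) (so v(0) = v(5/2) = 0); weak form: ∫_0^5/2 u'v' dx = ∫_0^5/2 (3*x^2 + 2*x - 2) v dx for all v ∈ V.

Multiply both sides by a test function v and integrate from 0 to 5/2:
  ∫_0^5/2 −u''(x) v(x) dx = ∫_0^5/2 f(x) v(x) dx.
Integrate the LHS by parts once:
  ∫_0^5/2 −u'' v dx = −[u'(x) v(x)]_0^5/2 + ∫_0^5/2 u'(x) v'(x) dx.
Thus ∫_0^5/2 u'(x) v'(x) dx = ∫_0^5/2 f(x) v(x) dx + [u'(x) v(x)]_0^5/2.
Choose V so that boundary terms are either known or forced to vanish.
u is Dirichlet: u(0) = u(5/2) = 0. Let V = H^1_0(0, 5/2); then v(0) = v(5/2) = 0, and [u' v]_0^5/2 = 0.
Weak formulation: find u (satisfying any essential BC) such that ∫_0^5/2 u'(x) v'(x) dx = ∫_0^5/2 f v dx for all v ∈ V.
Substituting f(x) = 3*x^2 + 2*x - 2, the right-hand side is ∫_0^5/2 (3*x^2 + 2*x - 2) v dx.


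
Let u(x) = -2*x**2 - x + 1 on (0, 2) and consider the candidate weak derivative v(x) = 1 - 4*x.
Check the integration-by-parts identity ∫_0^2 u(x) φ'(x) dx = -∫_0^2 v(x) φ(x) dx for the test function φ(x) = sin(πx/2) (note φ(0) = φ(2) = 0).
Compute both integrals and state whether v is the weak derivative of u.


LHS = 20/π, RHS = 12/π. No, v is not the weak derivative of u.

u(x) = -2*x**2 - x + 1, classical derivative u'(x) = -4*x - 1.
φ(x) = sin(πx/2), so φ'(x) = π*cos(π*x/2)/2.
Note φ(0) = φ(2) = 0, so the boundary term u·φ vanishes.
LHS = ∫_0^2 u(x) φ'(x) dx = ∫_0^2 (-π*x^2*cos(π*x/2) - π*x*cos(π*x/2)/2 + π*cos(π*x/2)/2) dx. Term by term:
  ∫_0^2 π*cos(π*x/2)/2 dx = 0;  ∫_0^2 -π*x^2*cos(π*x/2) dx = 16/π;  ∫_0^2 -π*x*cos(π*x/2)/2 dx = 4/π.
Sum: 0 + 16/π + 4/π = 20/π.
So LHS = 20/π.
∫_0^2 v(x) φ(x) dx = ∫_0^2 (-4*x*sin(π*x/2) + sin(π*x/2)) dx. Term by term:
  ∫_0^2 -4*x*sin(π*x/2) dx = -16/π;  ∫_0^2 sin(π*x/2) dx = 4/π.
Sum: -16/π + 4/π = -12/π.
So RHS = -∫_0^2 v(x) φ(x) dx = 12/π.
LHS − RHS = 8/π ≠ 0, so the identity fails.
(For a valid weak derivative the identity must hold for EVERY test function, in particular this one. The failure shows v is NOT the weak derivative of u.)
Correct weak derivative would be u'(x) = -4*x - 1.


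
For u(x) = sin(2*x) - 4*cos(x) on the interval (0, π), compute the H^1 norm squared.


||u||_{H^1(0,π)}^2 = -64/3 + 37*π/2

u'(x) = 4*sin(x) + 2*cos(2*x).
Expand u² and (u')² and integrate term by term on (0, π), using: for integers n ≥ 1, ∫_0^π sin²(nx) dx = ∫_0^π cos²(nx) dx = π/2; for n ≠ n', ∫_0^π sin(nx)sin(n'x) dx = ∫_0^π cos(nx)cos(n'x) dx = 0; and by product-to-sum, ∫_0^π sin(nx)cos(n'x) dx = ½∫_0^π [sin((n+n')x) + sin((n−n')x)] dx, which is 0 when n+n' is even and 2n/(n²−n'²) when n+n' is odd (it need not vanish on (0, π)).
  u² squared terms: (-4)²·∫cos(x)² dx = 16·π/2 = 8*π;  (1)²·∫sin(2x)² dx = 1·π/2 = π/2.
  u² cross terms: 2·(-4)·(1)·∫cos(x)·sin(2x) dx = -8·(4/3) = -32/3.
  So ∫_0^π u² dx = 8*π + π/2 − 32/3 = -32/3 + 17*π/2.
  (u')² squared terms: (2)²·∫cos(2x)² dx = 4·π/2 = 2*π;  (4)²·∫sin(x)² dx = 16·π/2 = 8*π.
  (u')² cross terms: 2·(2)·(4)·∫cos(2x)·sin(x) dx = 16·(-2/3) = -32/3.
  So ∫_0^π (u')² dx = 2*π + 8*π − 32/3 = -32/3 + 10*π.
||u||_{H^1}^2 = (-32/3 + 17*π/2) + (-32/3 + 10*π) = -64/3 + 37*π/2.


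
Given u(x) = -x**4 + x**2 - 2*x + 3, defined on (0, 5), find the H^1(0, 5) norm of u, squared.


||u||_{H^1}^2 = 3355460/9

The H^1 norm (squared) on an interval (0, L) is
  ||u||_{H^1}^2 = ∫_0^L u(x)^2 dx + ∫_0^L u'(x)^2 dx.
Compute u'(x) = -4*x**3 + 2*x - 2.
Then u(x)^2 = x**8 - 2*x**6 + 4*x**5 - 5*x**4 - 4*x**3 + 10*x**2 - 12*x + 9 and u'(x)^2 = 16*x**6 - 16*x**4 + 16*x**3 + 4*x**2 - 8*x + 4.
Integrate each monomial from 0 to 5 using ∫_0^5 c·x^n dx = c·5^(n+1)/(n+1):
  ∫_0^5 u(x)^2 dx = ∫_0^5 (x^8 - 2*x^6 + 4*x^5 - 5*x^4 - 4*x^3 + 10*x^2 - 12*x + 9) dx. Term by term:
    ∫_0^5 x^8 dx = 1953125/9;  ∫_0^5 -2*x^6 dx = -156250/7;  ∫_0^5 4*x^5 dx = 31250/3;
    ∫_0^5 -5*x^4 dx = -3125;  ∫_0^5 -4*x^3 dx = -625;  ∫_0^5 10*x^2 dx = 1250/3;
    ∫_0^5 -12*x dx = -150;  ∫_0^5 9 dx = 45.
  Sum: 1953125/9 − 156250/7 + 31250/3 − 3125 − 625 + 1250/3 − 150 + 45 = 12705260/63.
  ∫_0^5 u'(x)^2 dx = ∫_0^5 (16*x^6 - 16*x^4 + 16*x^3 + 4*x^2 - 8*x + 4) dx. Term by term:
    ∫_0^5 16*x^6 dx = 1250000/7;  ∫_0^5 -16*x^4 dx = -10000;  ∫_0^5 16*x^3 dx = 2500;
    ∫_0^5 4*x^2 dx = 500/3;  ∫_0^5 -8*x dx = -100;  ∫_0^5 4 dx = 20.
  Sum: 1250000/7 − 10000 + 2500 + 500/3 − 100 + 20 = 3594320/21.
Adding: ||u||_{H^1}^2 = 12705260/63 + 3594320/21 = 3355460/9.


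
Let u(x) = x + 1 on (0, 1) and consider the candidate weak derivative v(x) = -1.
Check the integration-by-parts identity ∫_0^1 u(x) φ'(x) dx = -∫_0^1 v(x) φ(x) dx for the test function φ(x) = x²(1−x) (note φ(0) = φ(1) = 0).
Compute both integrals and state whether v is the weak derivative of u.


LHS = -1/12, RHS = 1/12. No, v is not the weak derivative of u.

u(x) = x + 1, classical derivative u'(x) = 1.
φ(x) = x²(1−x), so φ'(x) = x*(2 - 3*x).
Note φ(0) = φ(1) = 0, so the boundary term u·φ vanishes.
LHS = ∫_0^1 u(x) φ'(x) dx = ∫_0^1 (-3*x^3 - x^2 + 2*x) dx. Term by term:
  ∫_0^1 -3*x^3 dx = -3/4;  ∫_0^1 -x^2 dx = -1/3;  ∫_0^1 2*x dx = 1.
Sum: -3/4 − 1/3 + 1 = -1/12.
So LHS = -1/12.
∫_0^1 v(x) φ(x) dx = ∫_0^1 (x^3 - x^2) dx. Term by term:
  ∫_0^1 x^3 dx = 1/4;  ∫_0^1 -x^2 dx = -1/3.
Sum: 1/4 − 1/3 = -1/12.
So RHS = -∫_0^1 v(x) φ(x) dx = 1/12.
LHS − RHS = -1/6 ≠ 0, so the identity fails.
(For a valid weak derivative the identity must hold for EVERY test function, in particular this one. The failure shows v is NOT the weak derivative of u.)
Correct weak derivative would be u'(x) = 1.


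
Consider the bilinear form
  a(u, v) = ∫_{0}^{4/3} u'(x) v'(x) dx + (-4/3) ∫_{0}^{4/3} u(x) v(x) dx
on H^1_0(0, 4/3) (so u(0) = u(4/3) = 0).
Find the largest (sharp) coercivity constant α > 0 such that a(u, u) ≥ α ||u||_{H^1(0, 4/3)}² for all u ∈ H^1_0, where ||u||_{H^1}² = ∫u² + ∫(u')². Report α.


α = (-64 + 27*π^2)/(3*(16 + 9*π^2))

Coercivity of a(·,·) on H^1_0(0, 4/3) means a(u, u) ≥ α ||u||_{H^1}² for every u ∈ H^1_0.
The interval has length L = 4/3, and Poincaré/coercivity depend only on L. Here a(u, u) = ∫(u')² + (-4/3)·∫u².
Here c = -4/3 < 0 with |c| < (π/L)² = 9*π^2/16, so coercivity still holds. The condition a(u,u) ≥ α||u||_{H^1}² reads (1−α)∫(u')² ≥ (α−c)∫u². Any admissible α is ≤ 1 (rapidly oscillating u have ∫u²/∫(u')² → 0), and α = 1 would force 0 ≥ (1−c)∫u², impossible since c < 1; so 1−α > 0. By the sharp Poincaré inequality on H^1_0 of an interval of length L, ∫(u')² ≥ (π/L)²∫u² with equality for the first sine mode sin(π(x−x₀)/L) (x₀ the left endpoint), so the inequality holds for all u iff (1−α)(π/L)² ≥ α − c, i.e. α ≤ ((π/L)² + c)/((π/L)² + 1) = (1 + c(L/π)²)/(1 + (L/π)²). (Direct route, valid since c ≤ 0: Poincaré gives c∫u² ≥ c(L/π)²∫(u')², so a(u,u) ≥ (1 + c(L/π)²)∫(u')², while ||u||_{H^1}² ≤ (1 + (L/π)²)∫(u')²; dividing yields the same α.) With (π/L)² = 9*π^2/16 and c = -4/3, the largest admissible constant is α = ((π/L)² + c)/((π/L)² + 1).
Simplifying, α = (-64 + 27*π^2)/(3*(16 + 9*π^2)).


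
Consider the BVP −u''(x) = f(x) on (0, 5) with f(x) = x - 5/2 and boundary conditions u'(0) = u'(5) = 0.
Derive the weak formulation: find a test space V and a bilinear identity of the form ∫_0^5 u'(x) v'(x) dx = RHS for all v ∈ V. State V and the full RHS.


V = H^1(0, 5) (no boundary constraint on v; u is determined up to an additive constant); weak form: ∫_0^5 u'v' dx = ∫_0^5 (x - 5/2) v dx for all v ∈ V.

Multiply both sides by a test function v and integrate from 0 to 5:
  ∫_0^5 −u''(x) v(x) dx = ∫_0^5 f(x) v(x) dx.
Integrate the LHS by parts once:
  ∫_0^5 −u'' v dx = −[u'(x) v(x)]_0^5 + ∫_0^5 u'(x) v'(x) dx.
Thus ∫_0^5 u'(x) v'(x) dx = ∫_0^5 f(x) v(x) dx + [u'(x) v(x)]_0^5.
Choose V so that boundary terms are either known or forced to vanish.
u has homogeneous Neumann: u'(0) = u'(5) = 0. So [u' v]_0^5 = 0·v(5) − 0·v(0) = 0 for any v; take V = H^1(0, 5).
Weak formulation: find u (satisfying any essential BC) such that ∫_0^5 u'(x) v'(x) dx = ∫_0^5 f v dx for all v ∈ V (homogeneous Neumann, so boundary terms vanish).
Substituting f(x) = x - 5/2, the right-hand side is ∫_0^5 (x - 5/2) v dx.
Compatibility check (pure Neumann): taking v ≡ 1 ∈ V gives 0 = ∫_0^5 f dx + (0) − (0), i.e. ∫_0^5 f dx must equal u'(0) − u'(5) = 0. Indeed ∫_0^5 (x - 5/2) dx = 0, so the data are compatible. The solution is then unique only up to an additive constant (fix it e.g. by requiring ∫_0^5 u dx = 0).


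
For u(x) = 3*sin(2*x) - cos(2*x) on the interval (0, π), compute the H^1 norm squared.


||u||_{H^1(0,π)}^2 = 25*π

u'(x) = 2*sin(2*x) + 6*cos(2*x).
Expand u² and (u')² and integrate term by term on (0, π), using: for integers n ≥ 1, ∫_0^π sin²(nx) dx = ∫_0^π cos²(nx) dx = π/2; for n ≠ n', ∫_0^π sin(nx)sin(n'x) dx = ∫_0^π cos(nx)cos(n'x) dx = 0; and by product-to-sum, ∫_0^π sin(nx)cos(n'x) dx = ½∫_0^π [sin((n+n')x) + sin((n−n')x)] dx, which is 0 when n+n' is even and 2n/(n²−n'²) when n+n' is odd (it need not vanish on (0, π)).
  u² squared terms: (-1)²·∫cos(2x)² dx = 1·π/2 = π/2;  (3)²·∫sin(2x)² dx = 9·π/2 = 9*π/2.
  u² cross terms: 2·(-1)·(3)·∫cos(2x)·sin(2x) dx = -6·(0) = 0.
  So ∫_0^π u² dx = π/2 + 9*π/2 + 0 = 5*π.
  (u')² squared terms: (2)²·∫sin(2x)² dx = 4·π/2 = 2*π;  (6)²·∫cos(2x)² dx = 36·π/2 = 18*π.
  (u')² cross terms: 2·(2)·(6)·∫sin(2x)·cos(2x) dx = 24·(0) = 0.
  So ∫_0^π (u')² dx = 2*π + 18*π + 0 = 20*π.
||u||_{H^1}^2 = (5*π) + (20*π) = 25*π.


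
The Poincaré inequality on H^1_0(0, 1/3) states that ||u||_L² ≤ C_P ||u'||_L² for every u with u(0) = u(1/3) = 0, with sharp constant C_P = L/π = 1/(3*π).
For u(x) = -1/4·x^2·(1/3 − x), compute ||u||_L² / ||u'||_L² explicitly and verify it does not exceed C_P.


||u||_L² / ||u'||_L² = sqrt(14)/42 < C_P = 1/(3*π).

u(x) = -1/4·x^2·(1/3 − x), so u'(x) = x*(9*x - 2)/12.
u(x) = -1/4·x^2·(1/3 − x) vanishes at x = 0 and x = 1/3, so u ∈ H^1_0(0, 1/3). Differentiate via the product rule and integrate the resulting polynomials term by term.
  ∫_0^1/3 u² dx = ∫_0^1/3 (x^6/16 - x^5/24 + x^4/144) dx. Term by term:
    ∫_0^1/3 x^6/16 dx = 1/244944;  ∫_0^1/3 -x^5/24 dx = -1/104976;  ∫_0^1/3 x^4/144 dx = 1/174960.
  Sum: 1/244944 − 1/104976 + 1/174960 = 1/3674160.
  ∫_0^1/3 (u')² dx = ∫_0^1/3 (9*x^4/16 - x^3/4 + x^2/36) dx. Term by term:
    ∫_0^1/3 9*x^4/16 dx = 1/2160;  ∫_0^1/3 -x^3/4 dx = -1/1296;  ∫_0^1/3 x^2/36 dx = 1/2916.
  Sum: 1/2160 − 1/1296 + 1/2916 = 1/29160.
∫_0^1/3 u² dx = 1/3674160, so ||u||_L² = sqrt(35)/11340.
∫_0^1/3 (u')² dx = 1/29160, so ||u'||_L² = sqrt(10)/540.
Ratio ||u||_L² / ||u'||_L² = sqrt(14)/42.
Sharp Poincaré constant on H^1_0(0, 1/3) is C_P = L/π = 1/(3*π), achieved by sin(3*π·x).
A polynomial bump cannot attain the sharp Poincaré constant (only the first sine eigenfunction does), so the ratio is strictly less than C_P, consistent with ||u||_L² ≤ C_P ||u'||_L².


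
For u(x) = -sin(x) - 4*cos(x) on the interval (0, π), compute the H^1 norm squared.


||u||_{H^1(0,π)}^2 = 17*π

u'(x) = 4*sin(x) - cos(x).
Expand u² and (u')² and integrate term by term on (0, π), using: for integers n ≥ 1, ∫_0^π sin²(nx) dx = ∫_0^π cos²(nx) dx = π/2; for n ≠ n', ∫_0^π sin(nx)sin(n'x) dx = ∫_0^π cos(nx)cos(n'x) dx = 0; and by product-to-sum, ∫_0^π sin(nx)cos(n'x) dx = ½∫_0^π [sin((n+n')x) + sin((n−n')x)] dx, which is 0 when n+n' is even and 2n/(n²−n'²) when n+n' is odd (it need not vanish on (0, π)).
  u² squared terms: (-1)²·∫sin(x)² dx = 1·π/2 = π/2;  (-4)²·∫cos(x)² dx = 16·π/2 = 8*π.
  u² cross terms: 2·(-1)·(-4)·∫sin(x)·cos(x) dx = 8·(0) = 0.
  So ∫_0^π u² dx = π/2 + 8*π + 0 = 17*π/2.
  (u')² squared terms: (-1)²·∫cos(x)² dx = 1·π/2 = π/2;  (4)²·∫sin(x)² dx = 16·π/2 = 8*π.
  (u')² cross terms: 2·(-1)·(4)·∫cos(x)·sin(x) dx = -8·(0) = 0.
  So ∫_0^π (u')² dx = π/2 + 8*π + 0 = 17*π/2.
||u||_{H^1}^2 = (17*π/2) + (17*π/2) = 17*π.


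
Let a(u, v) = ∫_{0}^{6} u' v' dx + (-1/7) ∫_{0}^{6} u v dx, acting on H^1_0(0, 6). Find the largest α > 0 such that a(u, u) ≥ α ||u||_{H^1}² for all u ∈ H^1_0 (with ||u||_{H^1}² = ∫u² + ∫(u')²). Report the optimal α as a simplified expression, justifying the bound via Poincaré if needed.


α = (-36/7 + π^2)/(π^2 + 36)

Coercivity of a(·,·) on H^1_0(0, 6) means a(u, u) ≥ α ||u||_{H^1}² for every u ∈ H^1_0.
The interval has length L = 6, and Poincaré/coercivity depend only on L. Here a(u, u) = ∫(u')² + (-1/7)·∫u².
Here c = -1/7 < 0 with |c| < (π/L)² = π^2/36, so coercivity still holds. The condition a(u,u) ≥ α||u||_{H^1}² reads (1−α)∫(u')² ≥ (α−c)∫u². Any admissible α is ≤ 1 (rapidly oscillating u have ∫u²/∫(u')² → 0), and α = 1 would force 0 ≥ (1−c)∫u², impossible since c < 1; so 1−α > 0. By the sharp Poincaré inequality on H^1_0 of an interval of length L, ∫(u')² ≥ (π/L)²∫u² with equality for the first sine mode sin(π(x−x₀)/L) (x₀ the left endpoint), so the inequality holds for all u iff (1−α)(π/L)² ≥ α − c, i.e. α ≤ ((π/L)² + c)/((π/L)² + 1) = (1 + c(L/π)²)/(1 + (L/π)²). (Direct route, valid since c ≤ 0: Poincaré gives c∫u² ≥ c(L/π)²∫(u')², so a(u,u) ≥ (1 + c(L/π)²)∫(u')², while ||u||_{H^1}² ≤ (1 + (L/π)²)∫(u')²; dividing yields the same α.) With (π/L)² = π^2/36 and c = -1/7, the largest admissible constant is α = ((π/L)² + c)/((π/L)² + 1).
Simplifying, α = (-36/7 + π^2)/(π^2 + 36).


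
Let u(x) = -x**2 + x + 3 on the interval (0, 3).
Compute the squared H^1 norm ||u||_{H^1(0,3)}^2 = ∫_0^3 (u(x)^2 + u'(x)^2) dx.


||u||_{H^1}^2 = 381/10

The H^1 norm (squared) on an interval (0, L) is
  ||u||_{H^1}^2 = ∫_0^L u(x)^2 dx + ∫_0^L u'(x)^2 dx.
Compute u'(x) = 1 - 2*x.
Then u(x)^2 = x**4 - 2*x**3 - 5*x**2 + 6*x + 9 and u'(x)^2 = 4*x**2 - 4*x + 1.
Integrate each monomial from 0 to 3 using ∫_0^3 c·x^n dx = c·3^(n+1)/(n+1):
  ∫_0^3 u(x)^2 dx = ∫_0^3 (x^4 - 2*x^3 - 5*x^2 + 6*x + 9) dx. Term by term:
    ∫_0^3 x^4 dx = 243/5;  ∫_0^3 -2*x^3 dx = -81/2;  ∫_0^3 -5*x^2 dx = -45;
    ∫_0^3 6*x dx = 27;  ∫_0^3 9 dx = 27.
  Sum: 243/5 − 81/2 − 45 + 27 + 27 = 171/10.
  ∫_0^3 u'(x)^2 dx = ∫_0^3 (4*x^2 - 4*x + 1) dx. Term by term:
    ∫_0^3 4*x^2 dx = 36;  ∫_0^3 -4*x dx = -18;  ∫_0^3 1 dx = 3.
  Sum: 36 − 18 + 3 = 21.
Adding: ||u||_{H^1}^2 = 171/10 + 21 = 381/10.


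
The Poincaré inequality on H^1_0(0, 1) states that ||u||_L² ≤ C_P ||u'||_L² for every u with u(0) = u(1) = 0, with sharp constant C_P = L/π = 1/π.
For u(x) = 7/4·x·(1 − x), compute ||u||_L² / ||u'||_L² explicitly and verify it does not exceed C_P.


||u||_L² / ||u'||_L² = sqrt(10)/10 < C_P = 1/π.

u(x) = 7/4·x·(1 − x), so u'(x) = 7/4 - 7*x/2.
u(x) = 7/4·x·(1 − x) vanishes at x = 0 and x = 1, so u ∈ H^1_0(0, 1). Differentiate via the product rule and integrate the resulting polynomials term by term.
  ∫_0^1 u² dx = ∫_0^1 (49*x^4/16 - 49*x^3/8 + 49*x^2/16) dx. Term by term:
    ∫_0^1 49*x^4/16 dx = 49/80;  ∫_0^1 -49*x^3/8 dx = -49/32;  ∫_0^1 49*x^2/16 dx = 49/48.
  Sum: 49/80 − 49/32 + 49/48 = 49/480.
  ∫_0^1 (u')² dx = ∫_0^1 (49*x^2/4 - 49*x/4 + 49/16) dx. Term by term:
    ∫_0^1 49*x^2/4 dx = 49/12;  ∫_0^1 -49*x/4 dx = -49/8;  ∫_0^1 49/16 dx = 49/16.
  Sum: 49/12 − 49/8 + 49/16 = 49/48.
∫_0^1 u² dx = 49/480, so ||u||_L² = 7*sqrt(30)/120.
∫_0^1 (u')² dx = 49/48, so ||u'||_L² = 7*sqrt(3)/12.
Ratio ||u||_L² / ||u'||_L² = sqrt(10)/10.
Sharp Poincaré constant on H^1_0(0, 1) is C_P = L/π = 1/π, achieved by sin(π·x).
A polynomial bump cannot attain the sharp Poincaré constant (only the first sine eigenfunction does), so the ratio is strictly less than C_P, consistent with ||u||_L² ≤ C_P ||u'||_L².


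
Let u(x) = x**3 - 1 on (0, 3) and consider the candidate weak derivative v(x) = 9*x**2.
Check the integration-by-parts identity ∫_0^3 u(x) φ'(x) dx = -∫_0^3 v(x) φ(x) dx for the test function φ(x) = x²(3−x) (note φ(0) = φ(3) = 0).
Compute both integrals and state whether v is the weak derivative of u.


LHS = -729/10, RHS = -2187/10. No, v is not the weak derivative of u.

u(x) = x**3 - 1, classical derivative u'(x) = 3*x**2.
φ(x) = x²(3−x), so φ'(x) = 3*x*(2 - x).
Note φ(0) = φ(3) = 0, so the boundary term u·φ vanishes.
LHS = ∫_0^3 u(x) φ'(x) dx = ∫_0^3 (-3*x^5 + 6*x^4 + 3*x^2 - 6*x) dx. Term by term:
  ∫_0^3 -3*x^5 dx = -729/2;  ∫_0^3 6*x^4 dx = 1458/5;  ∫_0^3 3*x^2 dx = 27;
  ∫_0^3 -6*x dx = -27.
Sum: -729/2 + 1458/5 + 27 − 27 = -729/10.
So LHS = -729/10.
∫_0^3 v(x) φ(x) dx = ∫_0^3 (-9*x^5 + 27*x^4) dx. Term by term:
  ∫_0^3 -9*x^5 dx = -2187/2;  ∫_0^3 27*x^4 dx = 6561/5.
Sum: -2187/2 + 6561/5 = 2187/10.
So RHS = -∫_0^3 v(x) φ(x) dx = -2187/10.
LHS − RHS = 729/5 ≠ 0, so the identity fails.
(For a valid weak derivative the identity must hold for EVERY test function, in particular this one. The failure shows v is NOT the weak derivative of u.)
Correct weak derivative would be u'(x) = 3*x**2.


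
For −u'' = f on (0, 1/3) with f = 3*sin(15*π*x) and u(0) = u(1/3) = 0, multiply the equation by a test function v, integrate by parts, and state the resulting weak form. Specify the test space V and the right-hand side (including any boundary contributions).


V = H^1_0(0, 1/3) (so v(0) = v(1/3) = 0); weak form: ∫_0^1/3 u'v' dx = ∫_0^1/3 (3*sin(15*π*x)) v dx for all v ∈ V.

Multiply both sides by a test function v and integrate from 0 to 1/3:
  ∫_0^1/3 −u''(x) v(x) dx = ∫_0^1/3 f(x) v(x) dx.
Integrate the LHS by parts once:
  ∫_0^1/3 −u'' v dx = −[u'(x) v(x)]_0^1/3 + ∫_0^1/3 u'(x) v'(x) dx.
Thus ∫_0^1/3 u'(x) v'(x) dx = ∫_0^1/3 f(x) v(x) dx + [u'(x) v(x)]_0^1/3.
Choose V so that boundary terms are either known or forced to vanish.
u is Dirichlet: u(0) = u(1/3) = 0. Let V = H^1_0(0, 1/3); then v(0) = v(1/3) = 0, and [u' v]_0^1/3 = 0.
Weak formulation: find u (satisfying any essential BC) such that ∫_0^1/3 u'(x) v'(x) dx = ∫_0^1/3 f v dx for all v ∈ V.
Substituting f(x) = 3*sin(15*π*x), the right-hand side is ∫_0^1/3 (3*sin(15*π*x)) v dx.


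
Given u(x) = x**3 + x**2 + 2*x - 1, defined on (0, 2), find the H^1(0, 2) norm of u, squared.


||u||_{H^1}^2 = 26378/105

The H^1 norm (squared) on an interval (0, L) is
  ||u||_{H^1}^2 = ∫_0^L u(x)^2 dx + ∫_0^L u'(x)^2 dx.
Compute u'(x) = 3*x**2 + 2*x + 2.
Then u(x)^2 = x**6 + 2*x**5 + 5*x**4 + 2*x**3 + 2*x**2 - 4*x + 1 and u'(x)^2 = 9*x**4 + 12*x**3 + 16*x**2 + 8*x + 4.
Integrate each monomial from 0 to 2 using ∫_0^2 c·x^n dx = c·2^(n+1)/(n+1):
  ∫_0^2 u(x)^2 dx = ∫_0^2 (x^6 + 2*x^5 + 5*x^4 + 2*x^3 + 2*x^2 - 4*x + 1) dx. Term by term:
    ∫_0^2 x^6 dx = 128/7;  ∫_0^2 2*x^5 dx = 64/3;  ∫_0^2 5*x^4 dx = 32;
    ∫_0^2 2*x^3 dx = 8;  ∫_0^2 2*x^2 dx = 16/3;  ∫_0^2 -4*x dx = -8;
    ∫_0^2 1 dx = 2.
  Sum: 128/7 + 64/3 + 32 + 8 + 16/3 − 8 + 2 = 1658/21.
  ∫_0^2 u'(x)^2 dx = ∫_0^2 (9*x^4 + 12*x^3 + 16*x^2 + 8*x + 4) dx. Term by term:
    ∫_0^2 9*x^4 dx = 288/5;  ∫_0^2 12*x^3 dx = 48;  ∫_0^2 16*x^2 dx = 128/3;
    ∫_0^2 8*x dx = 16;  ∫_0^2 4 dx = 8.
  Sum: 288/5 + 48 + 128/3 + 16 + 8 = 2584/15.
Adding: ||u||_{H^1}^2 = 1658/21 + 2584/15 = 26378/105.


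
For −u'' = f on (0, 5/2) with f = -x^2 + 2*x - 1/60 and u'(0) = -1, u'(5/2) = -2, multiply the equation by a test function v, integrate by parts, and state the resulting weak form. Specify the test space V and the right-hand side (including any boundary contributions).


V = H^1(0, 5/2) (v unrestricted at boundary; u is determined up to an additive constant); weak form: ∫_0^5/2 u'v' dx = ∫_0^5/2 (-x^2 + 2*x - 1/60) v dx − 2·v(5/2) + v(0) for all v ∈ V.

Multiply both sides by a test function v and integrate from 0 to 5/2:
  ∫_0^5/2 −u''(x) v(x) dx = ∫_0^5/2 f(x) v(x) dx.
Integrate the LHS by parts once:
  ∫_0^5/2 −u'' v dx = −[u'(x) v(x)]_0^5/2 + ∫_0^5/2 u'(x) v'(x) dx.
Thus ∫_0^5/2 u'(x) v'(x) dx = ∫_0^5/2 f(x) v(x) dx + [u'(x) v(x)]_0^5/2.
Choose V so that boundary terms are either known or forced to vanish.
u has inhomogeneous Neumann u'(0) = -1, u'(5/2) = -2. [u' v]_0^5/2 = (-2)·v(5/2) − (-1)·v(0) = − 2·v(5/2) + v(0). Take V = H^1(0, 5/2); boundary term becomes part of RHS.
Weak formulation: find u (satisfying any essential BC) such that ∫_0^5/2 u'(x) v'(x) dx = ∫_0^5/2 f v dx − 2·v(5/2) + v(0) for all v ∈ V (Neumann data are natural BCs: they enter the RHS as boundary terms).
Substituting f(x) = -x^2 + 2*x - 1/60, the right-hand side is ∫_0^5/2 (-x^2 + 2*x - 1/60) v dx − 2·v(5/2) + v(0).
Compatibility check (pure Neumann): taking v ≡ 1 ∈ V gives 0 = ∫_0^5/2 f dx + (-2) − (-1), i.e. ∫_0^5/2 f dx must equal u'(0) − u'(5/2) = 1. Indeed ∫_0^5/2 (-x^2 + 2*x - 1/60) dx = 1, so the data are compatible. The solution is then unique only up to an additive constant (fix it e.g. by requiring ∫_0^5/2 u dx = 0).


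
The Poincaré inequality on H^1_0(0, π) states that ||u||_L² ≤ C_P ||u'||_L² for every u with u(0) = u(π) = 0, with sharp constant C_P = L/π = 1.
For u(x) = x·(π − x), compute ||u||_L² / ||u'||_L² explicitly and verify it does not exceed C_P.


||u||_L² / ||u'||_L² = sqrt(10)*π/10 < C_P = 1.

u(x) = x·(π − x), so u'(x) = π - 2*x.
u(x) = x·(π − x) vanishes at x = 0 and x = π, so u ∈ H^1_0(0, π). Differentiate via the product rule and integrate the resulting polynomials term by term.
  ∫_0^π u² dx = ∫_0^π (x^4 - 2*π*x^3 + π^2*x^2) dx. Term by term:
    ∫_0^π x^4 dx = π^5/5;  ∫_0^π -2*π*x^3 dx = -π^5/2;  ∫_0^π π^2*x^2 dx = π^5/3.
  Sum: π^5/5 − π^5/2 + π^5/3 = π^5/30.
  ∫_0^π (u')² dx = ∫_0^π (4*x^2 - 4*π*x + π^2) dx. Term by term:
    ∫_0^π 4*x^2 dx = 4*π^3/3;  ∫_0^π -4*π*x dx = -2*π^3;  ∫_0^π π^2 dx = π^3.
  Sum: 4*π^3/3 − 2*π^3 + π^3 = π^3/3.
∫_0^π u² dx = π^5/30, so ||u||_L² = sqrt(30)*π^(5/2)/30.
∫_0^π (u')² dx = π^3/3, so ||u'||_L² = sqrt(3)*π^(3/2)/3.
Ratio ||u||_L² / ||u'||_L² = sqrt(10)*π/10.
Sharp Poincaré constant on H^1_0(0, π) is C_P = L/π = 1, achieved by sin(x).
A polynomial bump cannot attain the sharp Poincaré constant (only the first sine eigenfunction does), so the ratio is strictly less than C_P, consistent with ||u||_L² ≤ C_P ||u'||_L².


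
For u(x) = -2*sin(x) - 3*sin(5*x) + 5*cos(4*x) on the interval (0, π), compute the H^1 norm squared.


||u||_{H^1(0,π)}^2 = -1564/3 + 667*π/2

u'(x) = -20*sin(4*x) - 2*cos(x) - 15*cos(5*x).
Expand u² and (u')² and integrate term by term on (0, π), using: for integers n ≥ 1, ∫_0^π sin²(nx) dx = ∫_0^π cos²(nx) dx = π/2; for n ≠ n', ∫_0^π sin(nx)sin(n'x) dx = ∫_0^π cos(nx)cos(n'x) dx = 0; and by product-to-sum, ∫_0^π sin(nx)cos(n'x) dx = ½∫_0^π [sin((n+n')x) + sin((n−n')x)] dx, which is 0 when n+n' is even and 2n/(n²−n'²) when n+n' is odd (it need not vanish on (0, π)).
  u² squared terms: (-3)²·∫sin(5x)² dx = 9·π/2 = 9*π/2;  (-2)²·∫sin(x)² dx = 4·π/2 = 2*π;  (5)²·∫cos(4x)² dx = 25·π/2 = 25*π/2.
  u² cross terms: 2·(-3)·(-2)·∫sin(5x)·sin(x) dx = 12·(0) = 0;  2·(-3)·(5)·∫sin(5x)·cos(4x) dx = -30·(10/9) = -100/3;  2·(-2)·(5)·∫sin(x)·cos(4x) dx = -20·(-2/15) = 8/3.
  So ∫_0^π u² dx = 9*π/2 + 2*π + 25*π/2 + 0 − 100/3 + 8/3 = -92/3 + 19*π.
  (u')² squared terms: (-20)²·∫sin(4x)² dx = 400·π/2 = 200*π;  (-15)²·∫cos(5x)² dx = 225·π/2 = 225*π/2;  (-2)²·∫cos(x)² dx = 4·π/2 = 2*π.
  (u')² cross terms: 2·(-20)·(-15)·∫sin(4x)·cos(5x) dx = 600·(-8/9) = -1600/3;  2·(-20)·(-2)·∫sin(4x)·cos(x) dx = 80·(8/15) = 128/3;  2·(-15)·(-2)·∫cos(5x)·cos(x) dx = 60·(0) = 0.
  So ∫_0^π (u')² dx = 200*π + 225*π/2 + 2*π − 1600/3 + 128/3 + 0 = -1472/3 + 629*π/2.
||u||_{H^1}^2 = (-92/3 + 19*π) + (-1472/3 + 629*π/2) = -1564/3 + 667*π/2.


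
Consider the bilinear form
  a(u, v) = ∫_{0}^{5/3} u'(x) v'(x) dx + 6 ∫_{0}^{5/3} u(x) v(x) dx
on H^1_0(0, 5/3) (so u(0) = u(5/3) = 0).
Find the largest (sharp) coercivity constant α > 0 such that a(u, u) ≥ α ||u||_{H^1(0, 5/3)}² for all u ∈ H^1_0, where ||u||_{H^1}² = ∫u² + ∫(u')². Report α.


α = 1

Coercivity of a(·,·) on H^1_0(0, 5/3) means a(u, u) ≥ α ||u||_{H^1}² for every u ∈ H^1_0.
The interval has length L = 5/3, and Poincaré/coercivity depend only on L. Here a(u, u) = ∫(u')² + (6)·∫u².
Here c = 6 ≥ 1, so a(u,u) = ∫(u')² + c∫u² ≥ ∫(u')² + ∫u² = ||u||_{H^1}², i.e. α = 1 works. No larger α is possible: a(u,u) ≥ α||u||_{H^1}² means (1−α)∫(u')² ≥ (α−c)∫u², and for the modes u_n = sin(nπ(x−x₀)/L) (x₀ the left endpoint) one has ∫u_n²/∫(u_n')² = (L/(nπ))² → 0, so a(u_n,u_n)/||u_n||_{H^1}² → 1. Hence the optimal constant is α = 1.
Therefore α = 1.


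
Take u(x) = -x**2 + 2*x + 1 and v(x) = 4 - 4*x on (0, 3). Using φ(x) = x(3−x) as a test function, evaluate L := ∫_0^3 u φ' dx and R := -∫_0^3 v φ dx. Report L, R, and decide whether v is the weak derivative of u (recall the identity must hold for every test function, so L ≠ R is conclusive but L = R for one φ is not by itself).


LHS = 9/2, RHS = 9. No, v is not the weak derivative of u.

u(x) = -x**2 + 2*x + 1, classical derivative u'(x) = 2 - 2*x.
φ(x) = x(3−x), so φ'(x) = 3 - 2*x.
Note φ(0) = φ(3) = 0, so the boundary term u·φ vanishes.
LHS = ∫_0^3 u(x) φ'(x) dx = ∫_0^3 (2*x^3 - 7*x^2 + 4*x + 3) dx. Term by term:
  ∫_0^3 2*x^3 dx = 81/2;  ∫_0^3 -7*x^2 dx = -63;  ∫_0^3 4*x dx = 18;
  ∫_0^3 3 dx = 9.
Sum: 81/2 − 63 + 18 + 9 = 9/2.
So LHS = 9/2.
∫_0^3 v(x) φ(x) dx = ∫_0^3 (4*x^3 - 16*x^2 + 12*x) dx. Term by term:
  ∫_0^3 4*x^3 dx = 81;  ∫_0^3 -16*x^2 dx = -144;  ∫_0^3 12*x dx = 54.
Sum: 81 − 144 + 54 = -9.
So RHS = -∫_0^3 v(x) φ(x) dx = 9.
LHS − RHS = -9/2 ≠ 0, so the identity fails.
(For a valid weak derivative the identity must hold for EVERY test function, in particular this one. The failure shows v is NOT the weak derivative of u.)
Correct weak derivative would be u'(x) = 2 - 2*x.


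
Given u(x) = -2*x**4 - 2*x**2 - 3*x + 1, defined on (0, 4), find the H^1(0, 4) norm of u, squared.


||u||_{H^1}^2 = 97902248/315

The H^1 norm (squared) on an interval (0, L) is
  ||u||_{H^1}^2 = ∫_0^L u(x)^2 dx + ∫_0^L u'(x)^2 dx.
Compute u'(x) = -8*x**3 - 4*x - 3.
Then u(x)^2 = 4*x**8 + 8*x**6 + 12*x**5 + 12*x**3 + 5*x**2 - 6*x + 1 and u'(x)^2 = 64*x**6 + 64*x**4 + 48*x**3 + 16*x**2 + 24*x + 9.
Integrate each monomial from 0 to 4 using ∫_0^4 c·x^n dx = c·4^(n+1)/(n+1):
  ∫_0^4 u(x)^2 dx = ∫_0^4 (4*x^8 + 8*x^6 + 12*x^5 + 12*x^3 + 5*x^2 - 6*x + 1) dx. Term by term:
    ∫_0^4 4*x^8 dx = 1048576/9;  ∫_0^4 8*x^6 dx = 131072/7;  ∫_0^4 12*x^5 dx = 8192;
    ∫_0^4 12*x^3 dx = 768;  ∫_0^4 5*x^2 dx = 320/3;  ∫_0^4 -6*x dx = -48;
    ∫_0^4 1 dx = 4.
  Sum: 1048576/9 + 131072/7 + 8192 + 768 + 320/3 − 48 + 4 = 9088108/63.
  ∫_0^4 u'(x)^2 dx = ∫_0^4 (64*x^6 + 64*x^4 + 48*x^3 + 16*x^2 + 24*x + 9) dx. Term by term:
    ∫_0^4 64*x^6 dx = 1048576/7;  ∫_0^4 64*x^4 dx = 65536/5;  ∫_0^4 48*x^3 dx = 3072;
    ∫_0^4 16*x^2 dx = 1024/3;  ∫_0^4 24*x dx = 192;  ∫_0^4 9 dx = 36.
  Sum: 1048576/7 + 65536/5 + 3072 + 1024/3 + 192 + 36 = 17487236/105.
Adding: ||u||_{H^1}^2 = 9088108/63 + 17487236/105 = 97902248/315.


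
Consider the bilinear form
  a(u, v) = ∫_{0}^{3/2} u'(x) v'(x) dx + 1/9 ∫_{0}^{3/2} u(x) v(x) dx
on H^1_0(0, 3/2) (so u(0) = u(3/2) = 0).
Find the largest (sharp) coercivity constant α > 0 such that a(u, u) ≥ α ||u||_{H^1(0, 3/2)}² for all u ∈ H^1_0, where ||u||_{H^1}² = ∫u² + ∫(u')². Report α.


α = (1 + 4*π^2)/(9 + 4*π^2)

Coercivity of a(·,·) on H^1_0(0, 3/2) means a(u, u) ≥ α ||u||_{H^1}² for every u ∈ H^1_0.
The interval has length L = 3/2, and Poincaré/coercivity depend only on L. Here a(u, u) = ∫(u')² + (1/9)·∫u².
Here 0 < c = 1/9 < 1. The condition a(u,u) ≥ α||u||_{H^1}² reads (1−α)∫(u')² ≥ (α−c)∫u². Any admissible α is ≤ 1 (rapidly oscillating u have ∫u²/∫(u')² → 0), and α = 1 would force 0 ≥ (1−c)∫u², impossible since c < 1; so 1−α > 0. By the sharp Poincaré inequality on H^1_0 of an interval of length L, ∫(u')² ≥ (π/L)²∫u² with equality for the first sine mode sin(π(x−x₀)/L) (x₀ the left endpoint), so the inequality holds for all u iff (1−α)(π/L)² ≥ α − c, i.e. α ≤ ((π/L)² + c)/((π/L)² + 1) = (1 + c(L/π)²)/(1 + (L/π)²). With (π/L)² = 4*π^2/9 and c = 1/9, the largest admissible constant is α = ((π/L)² + c)/((π/L)² + 1).
Simplifying, α = (1 + 4*π^2)/(9 + 4*π^2).


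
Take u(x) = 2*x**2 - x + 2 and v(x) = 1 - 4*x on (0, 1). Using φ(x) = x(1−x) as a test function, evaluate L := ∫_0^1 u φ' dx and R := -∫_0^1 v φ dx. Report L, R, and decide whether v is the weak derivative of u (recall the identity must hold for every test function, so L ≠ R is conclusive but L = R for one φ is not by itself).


LHS = -1/6, RHS = 1/6. No, v is not the weak derivative of u.

u(x) = 2*x**2 - x + 2, classical derivative u'(x) = 4*x - 1.
φ(x) = x(1−x), so φ'(x) = 1 - 2*x.
Note φ(0) = φ(1) = 0, so the boundary term u·φ vanishes.
LHS = ∫_0^1 u(x) φ'(x) dx = ∫_0^1 (-4*x^3 + 4*x^2 - 5*x + 2) dx. Term by term:
  ∫_0^1 -4*x^3 dx = -1;  ∫_0^1 4*x^2 dx = 4/3;  ∫_0^1 -5*x dx = -5/2;
  ∫_0^1 2 dx = 2.
Sum: -1 + 4/3 − 5/2 + 2 = -1/6.
So LHS = -1/6.
∫_0^1 v(x) φ(x) dx = ∫_0^1 (4*x^3 - 5*x^2 + x) dx. Term by term:
  ∫_0^1 4*x^3 dx = 1;  ∫_0^1 -5*x^2 dx = -5/3;  ∫_0^1 x dx = 1/2.
Sum: 1 − 5/3 + 1/2 = -1/6.
So RHS = -∫_0^1 v(x) φ(x) dx = 1/6.
LHS − RHS = -1/3 ≠ 0, so the identity fails.
(For a valid weak derivative the identity must hold for EVERY test function, in particular this one. The failure shows v is NOT the weak derivative of u.)
Correct weak derivative would be u'(x) = 4*x - 1.


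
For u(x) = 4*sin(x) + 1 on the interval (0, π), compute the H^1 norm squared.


||u||_{H^1(0,π)}^2 = 16 + 17*π

u'(x) = 4*cos(x).
Expand u² and (u')² and integrate term by term on (0, π), using: for integers n ≥ 1, ∫_0^π sin²(nx) dx = ∫_0^π cos²(nx) dx = π/2; for n ≠ n', ∫_0^π sin(nx)sin(n'x) dx = ∫_0^π cos(nx)cos(n'x) dx = 0; and by product-to-sum, ∫_0^π sin(nx)cos(n'x) dx = ½∫_0^π [sin((n+n')x) + sin((n−n')x)] dx, which is 0 when n+n' is even and 2n/(n²−n'²) when n+n' is odd (it need not vanish on (0, π)). For the constant mode: ∫_0^π 1 dx = π, ∫_0^π cos(nx) dx = 0, ∫_0^π sin(nx) dx = (1−(−1)^n)/n.
  u² squared terms: (1)²·∫1 dx = 1·π = π;  (4)²·∫sin(x)² dx = 16·π/2 = 8*π.
  u² cross terms: 2·(1)·(4)·∫1·sin(x) dx = 8·(2) = 16.
  So ∫_0^π u² dx = π + 8*π + 16 = 16 + 9*π.
  (u')² squared terms: (4)²·∫cos(x)² dx = 16·π/2 = 8*π.
  So ∫_0^π (u')² dx = 8*π.
||u||_{H^1}^2 = (16 + 9*π) + (8*π) = 16 + 17*π.


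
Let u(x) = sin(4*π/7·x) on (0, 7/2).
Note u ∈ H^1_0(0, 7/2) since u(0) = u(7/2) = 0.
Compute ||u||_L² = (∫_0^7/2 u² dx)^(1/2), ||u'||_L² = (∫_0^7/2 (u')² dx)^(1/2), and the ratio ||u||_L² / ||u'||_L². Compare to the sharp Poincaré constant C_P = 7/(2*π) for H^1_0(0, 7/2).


||u||_L² / ||u'||_L² = 7/(4*π) < C_P = 7/(2*π).

u(x) = sin(4*π/7·x), so u'(x) = 4*π*cos(4*π*x/7)/7.
Writing u(x) = A·sin(kπx/L) with A = 1 and k = 2, use ∫_0^L sin²(kπx/L) dx = L/2 and ∫_0^L cos²(kπx/L) dx = L/2.
u² = 1·sin²(4*π/7·x) and (u')² = 16*π^2/49·cos²(4*π/7·x), and each of sin², cos² integrates to L/2 = 7/4 over (0, 7/2).
∫_0^7/2 u² dx = 7/4, so ||u||_L² = sqrt(7)/2.
∫_0^7/2 (u')² dx = 4*π^2/7, so ||u'||_L² = 2*sqrt(7)*π/7.
Ratio ||u||_L² / ||u'||_L² = 7/(4*π).
Sharp Poincaré constant on H^1_0(0, 7/2) is C_P = L/π = 7/(2*π), achieved by sin(2*π/7·x).
This is the k = 2 harmonic; the ratio L/(kπ) is strictly less than C_P = L/π, consistent with the sharp inequality ||u||_L² ≤ C_P ||u'||_L².


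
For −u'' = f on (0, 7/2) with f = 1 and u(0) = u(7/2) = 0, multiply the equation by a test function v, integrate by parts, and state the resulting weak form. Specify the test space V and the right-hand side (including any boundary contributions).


V = H^1_0(0, 7/2) (so v(0) = v(7/2) = 0); weak form: ∫_0^7/2 u'v' dx = ∫_0^7/2 (1) v dx for all v ∈ V.

Multiply both sides by a test function v and integrate from 0 to 7/2:
  ∫_0^7/2 −u''(x) v(x) dx = ∫_0^7/2 f(x) v(x) dx.
Integrate the LHS by parts once:
  ∫_0^7/2 −u'' v dx = −[u'(x) v(x)]_0^7/2 + ∫_0^7/2 u'(x) v'(x) dx.
Thus ∫_0^7/2 u'(x) v'(x) dx = ∫_0^7/2 f(x) v(x) dx + [u'(x) v(x)]_0^7/2.
Choose V so that boundary terms are either known or forced to vanish.
u is Dirichlet: u(0) = u(7/2) = 0. Let V = H^1_0(0, 7/2); then v(0) = v(7/2) = 0, and [u' v]_0^7/2 = 0.
Weak formulation: find u (satisfying any essential BC) such that ∫_0^7/2 u'(x) v'(x) dx = ∫_0^7/2 f v dx for all v ∈ V.
Substituting f(x) = 1, the right-hand side is ∫_0^7/2 (1) v dx.


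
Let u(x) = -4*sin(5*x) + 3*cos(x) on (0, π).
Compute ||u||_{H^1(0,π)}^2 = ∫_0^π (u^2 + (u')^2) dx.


||u||_{H^1(0,π)}^2 = 217*π

u'(x) = -3*sin(x) - 20*cos(5*x).
Expand u² and (u')² and integrate term by term on (0, π), using: for integers n ≥ 1, ∫_0^π sin²(nx) dx = ∫_0^π cos²(nx) dx = π/2; for n ≠ n', ∫_0^π sin(nx)sin(n'x) dx = ∫_0^π cos(nx)cos(n'x) dx = 0; and by product-to-sum, ∫_0^π sin(nx)cos(n'x) dx = ½∫_0^π [sin((n+n')x) + sin((n−n')x)] dx, which is 0 when n+n' is even and 2n/(n²−n'²) when n+n' is odd (it need not vanish on (0, π)).
  u² squared terms: (-4)²·∫sin(5x)² dx = 16·π/2 = 8*π;  (3)²·∫cos(x)² dx = 9·π/2 = 9*π/2.
  u² cross terms: 2·(-4)·(3)·∫sin(5x)·cos(x) dx = -24·(0) = 0.
  So ∫_0^π u² dx = 8*π + 9*π/2 + 0 = 25*π/2.
  (u')² squared terms: (-20)²·∫cos(5x)² dx = 400·π/2 = 200*π;  (-3)²·∫sin(x)² dx = 9·π/2 = 9*π/2.
  (u')² cross terms: 2·(-20)·(-3)·∫cos(5x)·sin(x) dx = 120·(0) = 0.
  So ∫_0^π (u')² dx = 200*π + 9*π/2 + 0 = 409*π/2.
||u||_{H^1}^2 = (25*π/2) + (409*π/2) = 217*π.


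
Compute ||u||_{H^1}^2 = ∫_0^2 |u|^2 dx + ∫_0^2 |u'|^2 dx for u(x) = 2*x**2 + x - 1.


||u||_{H^1}^2 = 1384/15

The H^1 norm (squared) on an interval (0, L) is
  ||u||_{H^1}^2 = ∫_0^L u(x)^2 dx + ∫_0^L u'(x)^2 dx.
Compute u'(x) = 4*x + 1.
Then u(x)^2 = 4*x**4 + 4*x**3 - 3*x**2 - 2*x + 1 and u'(x)^2 = 16*x**2 + 8*x + 1.
Integrate each monomial from 0 to 2 using ∫_0^2 c·x^n dx = c·2^(n+1)/(n+1):
  ∫_0^2 u(x)^2 dx = ∫_0^2 (4*x^4 + 4*x^3 - 3*x^2 - 2*x + 1) dx. Term by term:
    ∫_0^2 4*x^4 dx = 128/5;  ∫_0^2 4*x^3 dx = 16;  ∫_0^2 -3*x^2 dx = -8;
    ∫_0^2 -2*x dx = -4;  ∫_0^2 1 dx = 2.
  Sum: 128/5 + 16 − 8 − 4 + 2 = 158/5.
  ∫_0^2 u'(x)^2 dx = ∫_0^2 (16*x^2 + 8*x + 1) dx. Term by term:
    ∫_0^2 16*x^2 dx = 128/3;  ∫_0^2 8*x dx = 16;  ∫_0^2 1 dx = 2.
  Sum: 128/3 + 16 + 2 = 182/3.
Adding: ||u||_{H^1}^2 = 158/5 + 182/3 = 1384/15.


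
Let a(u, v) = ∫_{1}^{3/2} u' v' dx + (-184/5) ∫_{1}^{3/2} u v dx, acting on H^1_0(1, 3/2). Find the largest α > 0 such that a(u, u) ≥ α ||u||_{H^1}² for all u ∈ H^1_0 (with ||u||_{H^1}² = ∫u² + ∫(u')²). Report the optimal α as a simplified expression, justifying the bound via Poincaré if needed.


α = 4*(-46 + 5*π^2)/(5*(1 + 4*π^2))

Coercivity of a(·,·) on H^1_0(1, 3/2) means a(u, u) ≥ α ||u||_{H^1}² for every u ∈ H^1_0.
The interval has length L = 1/2, and Poincaré/coercivity depend only on L. Here a(u, u) = ∫(u')² + (-184/5)·∫u².
Here c = -184/5 < 0 with |c| < (π/L)² = 4*π^2, so coercivity still holds. The condition a(u,u) ≥ α||u||_{H^1}² reads (1−α)∫(u')² ≥ (α−c)∫u². Any admissible α is ≤ 1 (rapidly oscillating u have ∫u²/∫(u')² → 0), and α = 1 would force 0 ≥ (1−c)∫u², impossible since c < 1; so 1−α > 0. By the sharp Poincaré inequality on H^1_0 of an interval of length L, ∫(u')² ≥ (π/L)²∫u² with equality for the first sine mode sin(π(x−x₀)/L) (x₀ the left endpoint), so the inequality holds for all u iff (1−α)(π/L)² ≥ α − c, i.e. α ≤ ((π/L)² + c)/((π/L)² + 1) = (1 + c(L/π)²)/(1 + (L/π)²). (Direct route, valid since c ≤ 0: Poincaré gives c∫u² ≥ c(L/π)²∫(u')², so a(u,u) ≥ (1 + c(L/π)²)∫(u')², while ||u||_{H^1}² ≤ (1 + (L/π)²)∫(u')²; dividing yields the same α.) With (π/L)² = 4*π^2 and c = -184/5, the largest admissible constant is α = ((π/L)² + c)/((π/L)² + 1).
Simplifying, α = 4*(-46 + 5*π^2)/(5*(1 + 4*π^2)).
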